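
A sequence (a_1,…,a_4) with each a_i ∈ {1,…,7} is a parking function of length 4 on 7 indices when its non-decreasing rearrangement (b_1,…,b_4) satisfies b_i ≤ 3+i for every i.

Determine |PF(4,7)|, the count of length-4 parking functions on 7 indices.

|PF(4,7)| = (7+1−4)·(7+1)^{4−1} = 4×512 = 2048
Example (4,1,6,6) → sorted (1,4,6,6): b_i ≤ 3+i ∀i, a PF.

2048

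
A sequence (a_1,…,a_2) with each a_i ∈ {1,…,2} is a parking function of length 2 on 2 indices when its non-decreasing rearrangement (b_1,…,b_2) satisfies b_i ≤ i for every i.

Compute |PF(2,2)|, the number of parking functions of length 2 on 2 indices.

Count = (2+1−2)·(2+1)^{2−1} = 1·3 = 3 (Pollak)
Check (2,1) → sorted (1,2): b_i ≤ i ∀i, a PF.

3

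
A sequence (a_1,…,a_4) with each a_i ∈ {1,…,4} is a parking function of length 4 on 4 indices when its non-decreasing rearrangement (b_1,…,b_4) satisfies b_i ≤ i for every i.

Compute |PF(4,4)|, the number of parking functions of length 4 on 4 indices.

|PF| = 1·5^3 = 1×125 = 125 (Pollak)
E.g. (1,4,1,2) → sorted (1,1,2,4): b_i ≤ i ∀i, a PF.

125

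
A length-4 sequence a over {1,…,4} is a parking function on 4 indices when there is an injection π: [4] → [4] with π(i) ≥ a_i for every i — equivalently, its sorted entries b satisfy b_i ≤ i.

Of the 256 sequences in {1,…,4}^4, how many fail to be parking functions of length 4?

131

|PF| = (5−4)·5^(4−1) = 1·125 = 125 (Konheim–Weiss)
E.g. (4,2,4,2) → sorted (2,2,4,4): b_1=2>1, not a PF.
So 256 − 125 = 131 fail.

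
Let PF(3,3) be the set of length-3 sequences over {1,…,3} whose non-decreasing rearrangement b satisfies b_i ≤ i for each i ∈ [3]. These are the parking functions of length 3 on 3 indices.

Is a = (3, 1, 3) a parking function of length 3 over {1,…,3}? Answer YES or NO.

NO

Rearranged: b = (1, 3, 3).
  b_1=1 ≤ 1
  b_2=3 > 2
  fails at i=2 ⇒ NO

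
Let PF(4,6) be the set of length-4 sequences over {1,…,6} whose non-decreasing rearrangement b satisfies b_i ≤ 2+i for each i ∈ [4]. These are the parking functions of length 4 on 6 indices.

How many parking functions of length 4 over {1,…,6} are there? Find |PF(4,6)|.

1029

Count = (6+1−4)·(6+1)^{4−1} = 3·343 = 1029
E.g. (2,3,6,1) → sorted (1,2,3,6): b_i ≤ 2+i ∀i, a PF.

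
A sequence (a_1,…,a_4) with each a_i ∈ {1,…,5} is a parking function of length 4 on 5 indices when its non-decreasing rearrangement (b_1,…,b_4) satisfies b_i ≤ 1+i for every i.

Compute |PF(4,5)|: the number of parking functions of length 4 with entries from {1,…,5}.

432

Count = (5+1−4)·(5+1)^{4−1} = 2 · 216 = 432
Check (3,4,3,2) → sorted (2,3,3,4): b_i ≤ 1+i ∀i, a PF.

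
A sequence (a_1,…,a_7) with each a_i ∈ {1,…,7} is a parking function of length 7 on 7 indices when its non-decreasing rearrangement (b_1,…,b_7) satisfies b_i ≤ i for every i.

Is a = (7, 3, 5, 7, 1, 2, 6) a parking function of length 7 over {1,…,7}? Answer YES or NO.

Order a: b = (1, 2, 3, 5, 6, 7, 7).
  b_1=1 ≤ 1
  b_2=2 ≤ 2
  b_3=3 ≤ 3
  b_4=5 > 4
  fails at i=4 ⇒ NO

NO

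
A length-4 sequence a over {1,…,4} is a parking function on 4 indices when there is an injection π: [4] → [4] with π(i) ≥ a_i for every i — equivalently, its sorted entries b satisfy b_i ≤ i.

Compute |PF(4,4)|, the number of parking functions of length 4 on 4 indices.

125

|PF| = (5−4)·5^(4−1) = 1·125 = 125 [KW]
One tuple (2,1,1,4) → sorted (1,1,2,4): b_i ≤ i ∀i, a PF.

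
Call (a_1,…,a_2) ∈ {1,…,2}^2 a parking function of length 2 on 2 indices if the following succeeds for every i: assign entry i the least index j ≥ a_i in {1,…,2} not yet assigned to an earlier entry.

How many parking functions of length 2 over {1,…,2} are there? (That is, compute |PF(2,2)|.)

|PF| = (2+1−2)·(2+1)^{2−1} = 1×3 = 3 (Pollak)
Check (2,1) → sorted (1,2): b_i ≤ i ∀i, a PF.

3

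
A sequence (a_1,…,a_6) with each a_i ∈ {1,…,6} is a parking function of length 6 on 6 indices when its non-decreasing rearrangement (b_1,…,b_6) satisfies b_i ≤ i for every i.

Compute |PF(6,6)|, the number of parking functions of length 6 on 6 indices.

#PF = (7−6)·7^(6−1) = 1 · 16807 = 16807 (Pollak)
Example (5,2,1,5,4,3) → sorted (1,2,3,4,5,5): b_i ≤ i ∀i, a PF.

16807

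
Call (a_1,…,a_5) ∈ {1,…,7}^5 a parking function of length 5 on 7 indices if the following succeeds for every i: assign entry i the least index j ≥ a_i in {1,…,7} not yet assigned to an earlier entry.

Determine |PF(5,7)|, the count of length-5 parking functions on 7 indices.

Count = (7−5+1)·(7+1)^(5−1) = 3·4096 = 12288 [KW]
E.g. (7,2,4,5,1) → sorted (1,2,4,5,7): b_i ≤ 2+i ∀i, a PF.

12288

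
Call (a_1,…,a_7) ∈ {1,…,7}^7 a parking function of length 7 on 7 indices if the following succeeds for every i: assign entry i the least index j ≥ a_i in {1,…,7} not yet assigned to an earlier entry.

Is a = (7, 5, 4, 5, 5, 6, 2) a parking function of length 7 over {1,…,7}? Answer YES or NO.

NO

Sorted: b = (2, 4, 5, 5, 5, 6, 7).
  b_1=2 > 1
  fails at i=1 ⇒ NO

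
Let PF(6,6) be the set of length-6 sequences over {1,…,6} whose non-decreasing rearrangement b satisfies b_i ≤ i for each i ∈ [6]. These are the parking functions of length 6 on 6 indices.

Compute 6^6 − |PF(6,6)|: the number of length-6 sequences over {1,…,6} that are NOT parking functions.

29849

Count = (7−6)·7^(6−1) = 1×16807 = 16807 (Pollak)
One tuple (6,1,6,4,2,5) → sorted (1,2,4,5,6,6): b_3=4>3, not a PF.
6^6 − 16807 = 46656 − 16807 = 29849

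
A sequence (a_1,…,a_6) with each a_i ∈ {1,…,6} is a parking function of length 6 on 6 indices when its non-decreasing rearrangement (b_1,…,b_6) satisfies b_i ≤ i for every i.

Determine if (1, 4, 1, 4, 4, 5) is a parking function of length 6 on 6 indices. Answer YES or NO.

Rearranged: b = (1, 1, 4, 4, 4, 5).
  b_1=1 ≤ 1
  b_2=1 ≤ 2
  b_3=4 > 3
  fails at i=3 ⇒ NO

NO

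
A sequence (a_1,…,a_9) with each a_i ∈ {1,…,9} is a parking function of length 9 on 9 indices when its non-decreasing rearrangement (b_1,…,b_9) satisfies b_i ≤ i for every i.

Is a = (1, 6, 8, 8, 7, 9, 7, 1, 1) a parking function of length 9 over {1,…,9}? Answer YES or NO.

Rearranged: b = (1, 1, 1, 6, 7, 7, 8, 8, 9).
  b_1=1 ≤ 1
  b_2=1 ≤ 2
  b_3=1 ≤ 3
  b_4=6 > 4
  fails at i=4 ⇒ NO

NO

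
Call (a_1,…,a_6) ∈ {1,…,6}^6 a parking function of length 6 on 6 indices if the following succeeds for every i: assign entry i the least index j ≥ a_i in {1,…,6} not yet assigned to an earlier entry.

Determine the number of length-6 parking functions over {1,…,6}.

|PF| = (6+1−6)·(6+1)^{6−1} = 1 · 16807 = 16807 (Pollak)
One tuple (3,6,3,1,2,5) → sorted (1,2,3,3,5,6): b_i ≤ i ∀i, a PF.

16807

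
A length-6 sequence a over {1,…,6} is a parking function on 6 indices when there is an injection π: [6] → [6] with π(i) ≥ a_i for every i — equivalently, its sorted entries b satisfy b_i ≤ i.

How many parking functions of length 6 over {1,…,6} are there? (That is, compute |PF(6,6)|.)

#PF = (6−6+1)·(6+1)^(6−1) = 1×16807 = 16807 [KW]
E.g. (6,2,1,1,4,5) → sorted (1,1,2,4,5,6): b_i ≤ i ∀i, a PF.

16807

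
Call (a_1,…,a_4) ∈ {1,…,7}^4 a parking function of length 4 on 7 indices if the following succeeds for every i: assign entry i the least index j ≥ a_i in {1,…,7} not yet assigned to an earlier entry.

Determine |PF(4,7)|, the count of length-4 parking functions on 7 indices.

|PF(4,7)| = (8−4)·8^(4−1) = 4·512 = 2048 (Konheim–Weiss)
One tuple (2,5,4,1) → sorted (1,2,4,5): b_i ≤ 3+i ∀i, a PF.

2048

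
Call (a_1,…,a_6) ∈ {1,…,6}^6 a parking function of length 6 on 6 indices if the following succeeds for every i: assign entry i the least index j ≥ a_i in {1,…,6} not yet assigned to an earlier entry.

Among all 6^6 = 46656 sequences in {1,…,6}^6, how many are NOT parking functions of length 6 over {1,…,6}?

29849

#PF = 1·7^5 = 1×16807 = 16807 (Konheim–Weiss)
Example (4,3,4,3,6,4) → sorted (3,3,4,4,4,6): b_1=3>1, not a PF.
6^6 − 16807 = 46656 − 16807 = 29849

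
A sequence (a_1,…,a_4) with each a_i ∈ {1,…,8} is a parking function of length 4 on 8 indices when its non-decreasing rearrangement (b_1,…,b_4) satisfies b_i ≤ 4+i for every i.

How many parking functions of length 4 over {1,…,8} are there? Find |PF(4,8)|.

Count = (9−4)·9^(4−1) = 5 · 729 = 3645 (Konheim–Weiss)
E.g. (2,4,7,6) → sorted (2,4,6,7): b_i ≤ 4+i ∀i, a PF.

3645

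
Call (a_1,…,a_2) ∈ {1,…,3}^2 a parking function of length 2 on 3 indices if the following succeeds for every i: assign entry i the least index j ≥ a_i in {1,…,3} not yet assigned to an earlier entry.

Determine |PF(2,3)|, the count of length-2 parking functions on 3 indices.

#PF = (4−2)·4^(2−1) = 2×4 = 8
One tuple (2,2) → sorted (2,2): b_i ≤ 1+i ∀i, a PF.

8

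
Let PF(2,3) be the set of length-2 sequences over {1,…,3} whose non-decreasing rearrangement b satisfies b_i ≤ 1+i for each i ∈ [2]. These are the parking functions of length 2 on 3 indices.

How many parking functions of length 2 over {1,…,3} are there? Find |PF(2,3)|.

8

|PF(2,3)| = (3+1−2)·(3+1)^{2−1} = 2·4 = 8 [KW]
Check (3,1) → sorted (1,3): b_i ≤ 1+i ∀i, a PF.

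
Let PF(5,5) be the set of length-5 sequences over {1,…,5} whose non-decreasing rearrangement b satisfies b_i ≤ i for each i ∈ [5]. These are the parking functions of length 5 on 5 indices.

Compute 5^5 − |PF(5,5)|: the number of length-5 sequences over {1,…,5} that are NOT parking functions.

#PF = 1·6^4 = 1×1296 = 1296 [KW]
Example (5,5,3,5,2) → sorted (2,3,5,5,5): b_1=2>1, not a PF.
5^5 − 1296 = 3125 − 1296 = 1829

1829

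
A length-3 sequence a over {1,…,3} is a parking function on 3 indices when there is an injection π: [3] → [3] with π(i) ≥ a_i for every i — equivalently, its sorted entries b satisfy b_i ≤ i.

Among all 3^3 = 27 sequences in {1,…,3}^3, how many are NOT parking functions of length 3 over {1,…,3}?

Count = (4−3)·4^(3−1) = 1·16 = 16 [KW]
E.g. (3,3,2) → sorted (2,3,3): b_1=2>1, not a PF.
3^3 − 16 = 27 − 16 = 11

11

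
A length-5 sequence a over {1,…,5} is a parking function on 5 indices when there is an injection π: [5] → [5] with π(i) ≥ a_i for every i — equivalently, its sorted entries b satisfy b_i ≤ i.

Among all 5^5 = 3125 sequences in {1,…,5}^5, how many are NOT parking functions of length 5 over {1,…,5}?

Count = (6−5)·6^(5−1) = 1×1296 = 1296
E.g. (3,3,1,3,5) → sorted (1,3,3,3,5): b_2=3>2, not a PF.
Total 3125; non-PF = 3125−1296 = 1829

1829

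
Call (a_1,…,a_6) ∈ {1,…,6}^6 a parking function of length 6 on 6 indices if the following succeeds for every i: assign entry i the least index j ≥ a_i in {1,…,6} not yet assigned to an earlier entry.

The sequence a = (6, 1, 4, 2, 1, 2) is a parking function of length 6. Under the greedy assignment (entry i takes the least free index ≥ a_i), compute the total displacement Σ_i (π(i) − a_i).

Σπ = 21 ({1..6} each once); Σa = 6+1+4+2+1+2 = 16; disp = 21−16 = 5.

5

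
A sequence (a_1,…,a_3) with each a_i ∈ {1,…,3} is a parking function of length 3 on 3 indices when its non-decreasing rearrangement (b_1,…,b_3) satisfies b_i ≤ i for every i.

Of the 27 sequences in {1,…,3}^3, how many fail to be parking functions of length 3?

11

|PF| = (3+1−3)·(3+1)^{3−1} = 1 · 16 = 16
Check (3,2,3) → sorted (2,3,3): b_1=2>1, not a PF.
So 27 − 16 = 11 fail.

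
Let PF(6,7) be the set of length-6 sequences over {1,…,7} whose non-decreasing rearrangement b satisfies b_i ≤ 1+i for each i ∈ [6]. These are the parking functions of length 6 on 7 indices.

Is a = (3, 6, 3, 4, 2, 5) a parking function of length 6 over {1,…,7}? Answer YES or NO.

Rearranged: b = (2, 3, 3, 4, 5, 6).
  b_1=2 ≤ 2
  b_2=3 ≤ 3
  b_3=3 ≤ 4
  b_4=4 ≤ 5
  b_5=5 ≤ 6
  b_6=6 ≤ 7
All bounds hold ⇒ YES

YES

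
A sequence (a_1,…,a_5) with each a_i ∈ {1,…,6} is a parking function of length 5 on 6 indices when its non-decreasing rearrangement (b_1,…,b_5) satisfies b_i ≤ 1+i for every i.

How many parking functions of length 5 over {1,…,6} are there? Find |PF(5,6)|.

Count = (6−5+1)·(6+1)^(5−1) = 2×2401 = 4802 (Pollak)
Example (3,1,4,4,1) → sorted (1,1,3,4,4): b_i ≤ 1+i ∀i, a PF.

4802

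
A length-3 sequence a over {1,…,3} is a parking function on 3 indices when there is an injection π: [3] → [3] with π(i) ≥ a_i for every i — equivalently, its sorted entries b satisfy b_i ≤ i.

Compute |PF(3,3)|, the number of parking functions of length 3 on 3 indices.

Count = 1·4^2 = 1 · 16 = 16 (Konheim–Weiss)
Check (3,2,1) → sorted (1,2,3): b_i ≤ i ∀i, a PF.

16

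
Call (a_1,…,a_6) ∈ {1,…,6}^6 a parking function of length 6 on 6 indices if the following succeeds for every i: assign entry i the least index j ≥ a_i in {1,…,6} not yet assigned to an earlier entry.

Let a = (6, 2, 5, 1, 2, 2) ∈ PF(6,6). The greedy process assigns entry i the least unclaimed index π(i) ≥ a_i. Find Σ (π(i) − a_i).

Σπ = 6·7/2 = 21 (π permutes [6]); Σa = 6+2+5+1+2+2 = 18; disp = 21−18 = 3.

3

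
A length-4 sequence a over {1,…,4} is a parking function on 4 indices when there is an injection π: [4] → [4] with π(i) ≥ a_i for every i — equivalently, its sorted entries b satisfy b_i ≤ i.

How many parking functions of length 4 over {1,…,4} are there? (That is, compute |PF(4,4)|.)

125

|PF(4,4)| = 1·5^3 = 1·125 = 125 (Konheim–Weiss)
Check (2,2,3,1) → sorted (1,2,2,3): b_i ≤ i ∀i, a PF.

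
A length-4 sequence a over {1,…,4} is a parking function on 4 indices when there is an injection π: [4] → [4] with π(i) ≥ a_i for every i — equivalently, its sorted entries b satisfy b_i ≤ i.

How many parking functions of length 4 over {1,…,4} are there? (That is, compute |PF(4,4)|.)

Count = (4−4+1)·(4+1)^(4−1) = 1×125 = 125 (Pollak)
Example (3,1,2,4) → sorted (1,2,3,4): b_i ≤ i ∀i, a PF.

125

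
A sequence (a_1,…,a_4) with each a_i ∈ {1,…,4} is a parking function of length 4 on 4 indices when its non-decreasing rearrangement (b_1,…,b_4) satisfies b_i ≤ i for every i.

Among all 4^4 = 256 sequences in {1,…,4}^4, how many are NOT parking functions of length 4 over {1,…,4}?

131

#PF = (4+1−4)·(4+1)^{4−1} = 1 · 125 = 125 (Pollak)
E.g. (4,4,3,2) → sorted (2,3,4,4): b_1=2>1, not a PF.
4^4 − 125 = 256 − 125 = 131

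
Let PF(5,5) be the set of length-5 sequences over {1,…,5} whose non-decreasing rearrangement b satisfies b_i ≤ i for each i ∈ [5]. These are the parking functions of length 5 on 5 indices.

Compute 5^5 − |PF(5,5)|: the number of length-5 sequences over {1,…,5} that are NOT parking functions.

1829

|PF| = (5+1−5)·(5+1)^{5−1} = 1 · 1296 = 1296
Check (4,4,5,5,3) → sorted (3,4,4,5,5): b_1=3>1, not a PF.
5^5 − 1296 = 3125 − 1296 = 1829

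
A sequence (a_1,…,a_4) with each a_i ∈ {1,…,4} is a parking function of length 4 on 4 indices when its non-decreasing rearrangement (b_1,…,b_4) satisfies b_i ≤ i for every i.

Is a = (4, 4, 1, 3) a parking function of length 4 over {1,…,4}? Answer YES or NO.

NO

Sorted: b = (1, 3, 4, 4).
  b_1=1 ≤ 1
  b_2=3 > 2
  fails at i=2 ⇒ NO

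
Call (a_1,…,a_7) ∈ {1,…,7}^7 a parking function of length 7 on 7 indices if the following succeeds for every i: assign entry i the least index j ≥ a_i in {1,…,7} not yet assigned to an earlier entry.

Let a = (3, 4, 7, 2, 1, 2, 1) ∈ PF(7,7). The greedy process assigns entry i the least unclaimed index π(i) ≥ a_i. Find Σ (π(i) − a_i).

Σπ = 7·8/2 = 28 (π permutes [7]); Σa = 3+4+7+2+1+2+1 = 20; disp = 28−20 = 8.

8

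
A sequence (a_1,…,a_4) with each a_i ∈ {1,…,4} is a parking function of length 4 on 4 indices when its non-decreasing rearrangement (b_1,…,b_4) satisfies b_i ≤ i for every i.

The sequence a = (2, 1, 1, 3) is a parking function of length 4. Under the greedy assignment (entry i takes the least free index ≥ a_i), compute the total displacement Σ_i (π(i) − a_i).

3

Σπ = 4·5/2 = 10 (π permutes [4]); Σa = 2+1+1+3 = 7; disp = 10−7 = 3.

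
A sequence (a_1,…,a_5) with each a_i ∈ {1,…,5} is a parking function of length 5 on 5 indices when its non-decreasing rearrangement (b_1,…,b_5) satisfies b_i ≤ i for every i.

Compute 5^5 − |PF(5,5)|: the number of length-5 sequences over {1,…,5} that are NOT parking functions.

1829

|PF(5,5)| = 1·6^4 = 1 · 1296 = 1296
Check (3,4,3,2,5) → sorted (2,3,3,4,5): b_1=2>1, not a PF.
5^5 − 1296 = 3125 − 1296 = 1829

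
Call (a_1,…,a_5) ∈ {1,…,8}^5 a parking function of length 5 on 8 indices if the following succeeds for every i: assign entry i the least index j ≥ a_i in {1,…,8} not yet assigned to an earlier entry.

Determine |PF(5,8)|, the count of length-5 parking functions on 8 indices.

Count = (8+1−5)·(8+1)^{5−1} = 4×6561 = 26244 [KW]
One tuple (1,5,4,5,3) → sorted (1,3,4,5,5): b_i ≤ 3+i ∀i, a PF.

26244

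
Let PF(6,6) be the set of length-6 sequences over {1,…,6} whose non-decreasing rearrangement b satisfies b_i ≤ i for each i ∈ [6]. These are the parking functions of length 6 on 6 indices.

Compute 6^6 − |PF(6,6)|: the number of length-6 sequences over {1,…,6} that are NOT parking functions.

29849

|PF| = 1·7^5 = 1·16807 = 16807 (Pollak)
E.g. (1,5,5,5,3,2) → sorted (1,2,3,5,5,5): b_4=5>4, not a PF.
Total 46656; non-PF = 46656−16807 = 29849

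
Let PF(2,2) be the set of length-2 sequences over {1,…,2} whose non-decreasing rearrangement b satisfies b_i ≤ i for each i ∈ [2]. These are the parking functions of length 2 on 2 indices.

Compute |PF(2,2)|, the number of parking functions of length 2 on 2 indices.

|PF(2,2)| = (3−2)·3^(2−1) = 1 · 3 = 3
Check (2,1) → sorted (1,2): b_i ≤ i ∀i, a PF.

3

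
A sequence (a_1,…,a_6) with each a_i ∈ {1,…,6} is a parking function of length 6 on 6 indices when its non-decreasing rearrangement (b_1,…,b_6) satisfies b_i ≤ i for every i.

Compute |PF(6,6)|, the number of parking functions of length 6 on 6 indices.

|PF(6,6)| = (6−6+1)·(6+1)^(6−1) = 1 · 16807 = 16807 (Konheim–Weiss)
E.g. (2,1,1,3,5,2) → sorted (1,1,2,2,3,5): b_i ≤ i ∀i, a PF.

16807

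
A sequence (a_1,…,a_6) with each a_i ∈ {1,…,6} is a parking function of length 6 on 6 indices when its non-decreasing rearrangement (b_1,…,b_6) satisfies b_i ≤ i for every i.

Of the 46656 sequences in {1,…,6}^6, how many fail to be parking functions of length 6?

#PF = (7−6)·7^(6−1) = 1·16807 = 16807
Example (2,6,2,6,1,3) → sorted (1,2,2,3,6,6): b_5=6>5, not a PF.
So 46656 − 16807 = 29849 fail.

29849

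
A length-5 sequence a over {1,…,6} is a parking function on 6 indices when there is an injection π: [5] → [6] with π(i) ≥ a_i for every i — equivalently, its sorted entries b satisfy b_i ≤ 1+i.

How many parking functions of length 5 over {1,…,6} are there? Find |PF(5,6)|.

4802

|PF| = (6+1−5)·(6+1)^{5−1} = 2×2401 = 4802 [KW]
Example (5,1,4,6,3) → sorted (1,3,4,5,6): b_i ≤ 1+i ∀i, a PF.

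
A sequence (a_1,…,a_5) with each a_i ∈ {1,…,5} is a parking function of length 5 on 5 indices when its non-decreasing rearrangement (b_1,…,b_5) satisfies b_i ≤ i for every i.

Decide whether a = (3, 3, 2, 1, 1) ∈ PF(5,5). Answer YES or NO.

YES

Rearranged: b = (1, 1, 2, 3, 3).
  b_1=1 ≤ 1
  b_2=1 ≤ 2
  b_3=2 ≤ 3
  b_4=3 ≤ 4
  b_5=3 ≤ 5
All bounds hold ⇒ YES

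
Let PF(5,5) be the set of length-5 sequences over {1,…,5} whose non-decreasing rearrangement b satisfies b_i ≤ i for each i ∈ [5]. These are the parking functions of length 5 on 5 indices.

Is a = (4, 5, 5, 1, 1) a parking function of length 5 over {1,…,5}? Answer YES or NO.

NO

Order a: b = (1, 1, 4, 5, 5).
  b_1=1 ≤ 1
  b_2=1 ≤ 2
  b_3=4 > 3
  fails at i=3 ⇒ NO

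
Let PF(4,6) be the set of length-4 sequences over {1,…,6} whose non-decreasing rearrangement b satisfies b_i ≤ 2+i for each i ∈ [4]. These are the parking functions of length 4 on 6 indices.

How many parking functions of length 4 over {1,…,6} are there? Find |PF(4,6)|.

1029

Count = 3·7^3 = 3 · 343 = 1029 [KW]
One tuple (4,1,6,4) → sorted (1,4,4,6): b_i ≤ 2+i ∀i, a PF.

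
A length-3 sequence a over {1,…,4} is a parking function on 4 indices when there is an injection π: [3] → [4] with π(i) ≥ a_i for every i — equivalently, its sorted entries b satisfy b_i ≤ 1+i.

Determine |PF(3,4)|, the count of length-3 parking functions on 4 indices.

50

Count = (4+1−3)·(4+1)^{3−1} = 2·25 = 50
E.g. (2,2,1) → sorted (1,2,2): b_i ≤ 1+i ∀i, a PF.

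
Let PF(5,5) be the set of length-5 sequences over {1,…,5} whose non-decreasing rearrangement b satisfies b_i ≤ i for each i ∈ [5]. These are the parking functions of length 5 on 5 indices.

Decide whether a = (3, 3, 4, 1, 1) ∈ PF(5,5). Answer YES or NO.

YES

Sorted: b = (1, 1, 3, 3, 4).
  b_1=1 ≤ 1
  b_2=1 ≤ 2
  b_3=3 ≤ 3
  b_4=3 ≤ 4
  b_5=4 ≤ 5
All bounds hold ⇒ YES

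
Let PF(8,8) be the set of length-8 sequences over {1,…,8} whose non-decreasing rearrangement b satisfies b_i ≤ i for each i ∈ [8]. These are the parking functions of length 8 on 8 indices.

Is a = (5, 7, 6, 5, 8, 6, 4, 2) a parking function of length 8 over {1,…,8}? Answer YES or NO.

Rearranged: b = (2, 4, 5, 5, 6, 6, 7, 8).
  b_1=2 > 1
  fails at i=1 ⇒ NO

NO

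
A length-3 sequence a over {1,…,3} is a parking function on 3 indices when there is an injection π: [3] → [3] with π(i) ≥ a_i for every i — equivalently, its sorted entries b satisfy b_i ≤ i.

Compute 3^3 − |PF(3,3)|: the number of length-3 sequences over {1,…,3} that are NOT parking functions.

11

|PF(3,3)| = (4−3)·4^(3−1) = 1·16 = 16
E.g. (3,3,2) → sorted (2,3,3): b_1=2>1, not a PF.
Total 27; non-PF = 27−16 = 11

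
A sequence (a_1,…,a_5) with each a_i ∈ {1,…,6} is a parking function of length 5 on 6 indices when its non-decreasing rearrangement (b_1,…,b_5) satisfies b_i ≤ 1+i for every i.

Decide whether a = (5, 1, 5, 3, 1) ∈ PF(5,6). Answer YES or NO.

YES

Order a: b = (1, 1, 3, 5, 5).
  b_1=1 ≤ 2
  b_2=1 ≤ 3
  b_3=3 ≤ 4
  b_4=5 ≤ 5
  b_5=5 ≤ 6
All bounds hold ⇒ YES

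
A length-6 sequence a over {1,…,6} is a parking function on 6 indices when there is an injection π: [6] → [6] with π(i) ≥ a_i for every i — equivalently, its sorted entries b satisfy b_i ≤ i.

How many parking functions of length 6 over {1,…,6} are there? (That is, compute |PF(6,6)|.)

Count = (7−6)·7^(6−1) = 1×16807 = 16807 (Konheim–Weiss)
E.g. (4,4,2,3,1,1) → sorted (1,1,2,3,4,4): b_i ≤ i ∀i, a PF.

16807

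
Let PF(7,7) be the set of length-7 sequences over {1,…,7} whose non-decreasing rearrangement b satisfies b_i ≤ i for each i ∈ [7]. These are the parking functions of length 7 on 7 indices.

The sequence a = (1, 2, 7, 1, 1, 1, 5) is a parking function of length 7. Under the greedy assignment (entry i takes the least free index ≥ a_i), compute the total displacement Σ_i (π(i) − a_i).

10

Σπ(i) = 1+…+7 = 28; Σa = 1+2+7+1+1+1+5 = 18; disp = 28−18 = 10.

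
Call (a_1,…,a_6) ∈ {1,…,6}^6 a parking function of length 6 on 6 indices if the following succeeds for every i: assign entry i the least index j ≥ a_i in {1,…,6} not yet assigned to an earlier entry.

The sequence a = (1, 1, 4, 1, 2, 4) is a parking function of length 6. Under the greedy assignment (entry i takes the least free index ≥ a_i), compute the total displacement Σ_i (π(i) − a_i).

8

Σπ = 21 ({1..6} each once); Σa = 1+1+4+1+2+4 = 13; disp = 21−13 = 8.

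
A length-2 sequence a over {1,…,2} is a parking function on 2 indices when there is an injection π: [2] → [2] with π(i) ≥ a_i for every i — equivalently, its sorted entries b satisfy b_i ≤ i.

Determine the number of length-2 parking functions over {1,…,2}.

3

|PF| = 1·3^1 = 1×3 = 3 [KW]
One tuple (1,2) → sorted (1,2): b_i ≤ i ∀i, a PF.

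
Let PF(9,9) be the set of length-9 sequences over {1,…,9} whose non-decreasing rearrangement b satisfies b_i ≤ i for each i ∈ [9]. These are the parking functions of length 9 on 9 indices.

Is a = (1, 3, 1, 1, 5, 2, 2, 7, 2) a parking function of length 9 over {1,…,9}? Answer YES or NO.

Order a: b = (1, 1, 1, 2, 2, 2, 3, 5, 7).
  b_1=1 ≤ 1
  b_2=1 ≤ 2
  b_3=1 ≤ 3
  b_4=2 ≤ 4
  b_5=2 ≤ 5
  b_6=2 ≤ 6
  b_7=3 ≤ 7
  b_8=5 ≤ 8
  b_9=7 ≤ 9
All bounds hold ⇒ YES

YES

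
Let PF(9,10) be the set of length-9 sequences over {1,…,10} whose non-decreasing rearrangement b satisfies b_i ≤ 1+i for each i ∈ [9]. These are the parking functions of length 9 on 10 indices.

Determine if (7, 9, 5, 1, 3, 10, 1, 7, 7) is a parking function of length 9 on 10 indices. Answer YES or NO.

Rearranged: b = (1, 1, 3, 5, 7, 7, 7, 9, 10).
  b_1=1 ≤ 2
  b_2=1 ≤ 3
  b_3=3 ≤ 4
  b_4=5 ≤ 5
  b_5=7 > 6
  fails at i=5 ⇒ NO

NO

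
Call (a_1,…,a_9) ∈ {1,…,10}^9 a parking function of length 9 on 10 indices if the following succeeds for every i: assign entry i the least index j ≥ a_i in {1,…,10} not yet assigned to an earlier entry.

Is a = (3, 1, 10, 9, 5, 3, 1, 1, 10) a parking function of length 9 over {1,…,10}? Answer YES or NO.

NO

Rearranged: b = (1, 1, 1, 3, 3, 5, 9, 10, 10).
  b_1=1 ≤ 2
  b_2=1 ≤ 3
  b_3=1 ≤ 4
  b_4=3 ≤ 5
  b_5=3 ≤ 6
  b_6=5 ≤ 7
  b_7=9 > 8
  fails at i=7 ⇒ NO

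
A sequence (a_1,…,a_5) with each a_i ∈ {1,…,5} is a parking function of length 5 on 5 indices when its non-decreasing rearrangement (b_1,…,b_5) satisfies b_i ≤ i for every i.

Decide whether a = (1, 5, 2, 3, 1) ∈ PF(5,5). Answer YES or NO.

YES

Sorted: b = (1, 1, 2, 3, 5).
  b_1=1 ≤ 1
  b_2=1 ≤ 2
  b_3=2 ≤ 3
  b_4=3 ≤ 4
  b_5=5 ≤ 5
All bounds hold ⇒ YES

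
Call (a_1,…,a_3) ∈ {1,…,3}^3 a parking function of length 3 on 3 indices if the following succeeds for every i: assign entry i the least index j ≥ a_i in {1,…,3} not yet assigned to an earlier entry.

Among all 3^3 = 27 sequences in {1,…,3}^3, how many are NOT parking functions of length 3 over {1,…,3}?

11

|PF| = (3+1−3)·(3+1)^{3−1} = 1×16 = 16 (Konheim–Weiss)
Example (2,3,2) → sorted (2,2,3): b_1=2>1, not a PF.
Total 27; non-PF = 27−16 = 11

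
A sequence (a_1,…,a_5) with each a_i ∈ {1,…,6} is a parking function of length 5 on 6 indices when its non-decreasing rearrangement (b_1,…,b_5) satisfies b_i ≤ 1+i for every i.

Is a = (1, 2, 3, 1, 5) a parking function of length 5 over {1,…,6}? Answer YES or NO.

Order a: b = (1, 1, 2, 3, 5).
  b_1=1 ≤ 2
  b_2=1 ≤ 3
  b_3=2 ≤ 4
  b_4=3 ≤ 5
  b_5=5 ≤ 6
All bounds hold ⇒ YES

YES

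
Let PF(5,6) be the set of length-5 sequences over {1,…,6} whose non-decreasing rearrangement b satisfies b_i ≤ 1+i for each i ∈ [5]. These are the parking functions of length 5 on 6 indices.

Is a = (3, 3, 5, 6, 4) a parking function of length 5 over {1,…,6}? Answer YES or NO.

Rearranged: b = (3, 3, 4, 5, 6).
  b_1=3 > 2
  fails at i=1 ⇒ NO

NO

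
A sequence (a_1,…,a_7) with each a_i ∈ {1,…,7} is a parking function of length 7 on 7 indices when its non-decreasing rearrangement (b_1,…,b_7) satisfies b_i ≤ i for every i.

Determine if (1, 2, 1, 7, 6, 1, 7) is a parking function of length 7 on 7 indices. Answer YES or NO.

NO

Order a: b = (1, 1, 1, 2, 6, 7, 7).
  b_1=1 ≤ 1
  b_2=1 ≤ 2
  b_3=1 ≤ 3
  b_4=2 ≤ 4
  b_5=6 > 5
  fails at i=5 ⇒ NO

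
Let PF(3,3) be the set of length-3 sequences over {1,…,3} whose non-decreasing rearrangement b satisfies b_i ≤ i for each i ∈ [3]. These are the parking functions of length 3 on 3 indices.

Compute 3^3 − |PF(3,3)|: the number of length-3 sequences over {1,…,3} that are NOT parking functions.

#PF = (4−3)·4^(3−1) = 1 · 16 = 16 (Pollak)
Check (3,2,2) → sorted (2,2,3): b_1=2>1, not a PF.
Total 27; non-PF = 27−16 = 11

11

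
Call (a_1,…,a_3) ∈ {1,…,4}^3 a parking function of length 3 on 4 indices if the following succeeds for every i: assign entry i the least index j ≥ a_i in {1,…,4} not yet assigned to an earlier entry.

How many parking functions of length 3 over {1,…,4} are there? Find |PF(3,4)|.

|PF(3,4)| = 2·5^2 = 2×25 = 50 [KW]
One tuple (1,4,1) → sorted (1,1,4): b_i ≤ 1+i ∀i, a PF.

50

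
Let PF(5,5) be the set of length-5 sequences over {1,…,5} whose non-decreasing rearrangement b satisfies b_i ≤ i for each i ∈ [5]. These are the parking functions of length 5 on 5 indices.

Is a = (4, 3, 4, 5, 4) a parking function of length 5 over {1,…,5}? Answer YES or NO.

NO

Sorted: b = (3, 4, 4, 4, 5).
  b_1=3 > 1
  fails at i=1 ⇒ NO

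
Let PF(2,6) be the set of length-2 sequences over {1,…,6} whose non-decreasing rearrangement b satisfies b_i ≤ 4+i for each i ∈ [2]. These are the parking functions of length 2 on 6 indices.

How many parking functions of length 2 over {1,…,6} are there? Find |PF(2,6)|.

Count = (7−2)·7^(2−1) = 5 · 7 = 35
Check (2,4) → sorted (2,4): b_i ≤ 4+i ∀i, a PF.

35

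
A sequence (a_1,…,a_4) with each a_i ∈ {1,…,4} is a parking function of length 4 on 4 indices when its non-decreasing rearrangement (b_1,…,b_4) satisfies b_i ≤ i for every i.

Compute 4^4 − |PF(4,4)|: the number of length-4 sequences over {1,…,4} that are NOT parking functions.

131

|PF| = (4−4+1)·(4+1)^(4−1) = 1×125 = 125 [KW]
One tuple (4,1,4,4) → sorted (1,4,4,4): b_2=4>2, not a PF.
So 256 − 125 = 131 fail.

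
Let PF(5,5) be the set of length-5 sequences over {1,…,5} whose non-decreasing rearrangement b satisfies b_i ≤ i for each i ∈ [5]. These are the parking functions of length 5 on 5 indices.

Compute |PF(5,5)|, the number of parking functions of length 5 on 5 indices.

|PF| = (5+1−5)·(5+1)^{5−1} = 1×1296 = 1296 (Konheim–Weiss)
E.g. (1,2,4,3,1) → sorted (1,1,2,3,4): b_i ≤ i ∀i, a PF.

1296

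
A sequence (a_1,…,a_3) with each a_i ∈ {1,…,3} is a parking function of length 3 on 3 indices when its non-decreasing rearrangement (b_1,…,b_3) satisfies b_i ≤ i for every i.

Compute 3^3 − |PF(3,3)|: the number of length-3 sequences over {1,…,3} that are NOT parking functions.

11

|PF| = (3+1−3)·(3+1)^{3−1} = 1 · 16 = 16
One tuple (3,3,2) → sorted (2,3,3): b_1=2>1, not a PF.
3^3 − 16 = 27 − 16 = 11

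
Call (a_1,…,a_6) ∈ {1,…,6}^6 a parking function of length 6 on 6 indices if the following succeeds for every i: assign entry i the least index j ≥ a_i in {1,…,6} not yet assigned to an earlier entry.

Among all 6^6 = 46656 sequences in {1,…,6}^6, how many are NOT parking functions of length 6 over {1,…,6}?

#PF = (7−6)·7^(6−1) = 1×16807 = 16807 (Konheim–Weiss)
Example (1,6,3,5,6,1) → sorted (1,1,3,5,6,6): b_4=5>4, not a PF.
So 46656 − 16807 = 29849 fail.

29849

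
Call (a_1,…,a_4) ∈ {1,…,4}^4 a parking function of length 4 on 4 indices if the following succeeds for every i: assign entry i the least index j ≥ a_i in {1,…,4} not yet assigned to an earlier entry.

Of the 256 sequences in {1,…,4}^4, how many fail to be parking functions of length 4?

131

|PF(4,4)| = 1·5^3 = 1·125 = 125 (Konheim–Weiss)
One tuple (4,3,2,2) → sorted (2,2,3,4): b_1=2>1, not a PF.
Total 256; non-PF = 256−125 = 131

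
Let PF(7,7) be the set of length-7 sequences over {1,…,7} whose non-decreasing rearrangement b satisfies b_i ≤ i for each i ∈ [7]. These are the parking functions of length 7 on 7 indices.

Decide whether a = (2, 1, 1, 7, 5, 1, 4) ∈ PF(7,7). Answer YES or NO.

Order a: b = (1, 1, 1, 2, 4, 5, 7).
  b_1=1 ≤ 1
  b_2=1 ≤ 2
  b_3=1 ≤ 3
  b_4=2 ≤ 4
  b_5=4 ≤ 5
  b_6=5 ≤ 6
  b_7=7 ≤ 7
All bounds hold ⇒ YES

YES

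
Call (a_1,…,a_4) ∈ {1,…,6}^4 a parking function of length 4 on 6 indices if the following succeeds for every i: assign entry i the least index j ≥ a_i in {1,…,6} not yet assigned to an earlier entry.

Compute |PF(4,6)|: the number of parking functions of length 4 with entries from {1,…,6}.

1029

|PF| = (7−4)·7^(4−1) = 3·343 = 1029 (Konheim–Weiss)
Check (3,4,5,4) → sorted (3,4,4,5): b_i ≤ 2+i ∀i, a PF.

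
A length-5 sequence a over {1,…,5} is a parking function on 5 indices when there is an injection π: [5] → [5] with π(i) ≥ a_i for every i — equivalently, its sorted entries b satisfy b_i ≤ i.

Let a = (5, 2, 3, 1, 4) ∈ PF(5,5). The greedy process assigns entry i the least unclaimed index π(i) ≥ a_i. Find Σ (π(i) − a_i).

0

Σπ = 15 ({1..5} each once); Σa = 5+2+3+1+4 = 15; disp = 15−15 = 0.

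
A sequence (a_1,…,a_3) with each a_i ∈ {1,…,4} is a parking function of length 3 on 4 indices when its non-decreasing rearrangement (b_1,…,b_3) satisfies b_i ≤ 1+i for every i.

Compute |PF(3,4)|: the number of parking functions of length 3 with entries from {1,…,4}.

50

Count = 2·5^2 = 2×25 = 50 (Pollak)
Example (4,1,3) → sorted (1,3,4): b_i ≤ 1+i ∀i, a PF.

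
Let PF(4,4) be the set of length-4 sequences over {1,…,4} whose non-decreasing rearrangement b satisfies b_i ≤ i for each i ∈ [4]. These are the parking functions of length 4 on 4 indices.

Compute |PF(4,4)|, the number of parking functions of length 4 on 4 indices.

|PF| = (5−4)·5^(4−1) = 1 · 125 = 125 (Konheim–Weiss)
Check (3,4,2,1) → sorted (1,2,3,4): b_i ≤ i ∀i, a PF.

125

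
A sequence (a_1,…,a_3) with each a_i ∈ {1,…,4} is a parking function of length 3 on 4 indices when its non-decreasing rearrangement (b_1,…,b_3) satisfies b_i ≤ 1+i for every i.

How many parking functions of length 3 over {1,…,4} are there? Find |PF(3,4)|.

|PF(3,4)| = 2·5^2 = 2 · 25 = 50 (Konheim–Weiss)
Check (4,2,3) → sorted (2,3,4): b_i ≤ 1+i ∀i, a PF.

50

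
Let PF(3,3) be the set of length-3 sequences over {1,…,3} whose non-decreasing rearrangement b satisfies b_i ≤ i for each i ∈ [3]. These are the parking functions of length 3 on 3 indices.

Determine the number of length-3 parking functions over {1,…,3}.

16

Count = (3−3+1)·(3+1)^(3−1) = 1·16 = 16 (Pollak)
Example (1,2,2) → sorted (1,2,2): b_i ≤ i ∀i, a PF.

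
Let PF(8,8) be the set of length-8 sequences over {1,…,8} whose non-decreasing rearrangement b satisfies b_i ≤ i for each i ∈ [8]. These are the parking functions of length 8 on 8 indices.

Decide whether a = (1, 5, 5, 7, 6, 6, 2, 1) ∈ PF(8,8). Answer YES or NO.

Order a: b = (1, 1, 2, 5, 5, 6, 6, 7).
  b_1=1 ≤ 1
  b_2=1 ≤ 2
  b_3=2 ≤ 3
  b_4=5 > 4
  fails at i=4 ⇒ NO

NO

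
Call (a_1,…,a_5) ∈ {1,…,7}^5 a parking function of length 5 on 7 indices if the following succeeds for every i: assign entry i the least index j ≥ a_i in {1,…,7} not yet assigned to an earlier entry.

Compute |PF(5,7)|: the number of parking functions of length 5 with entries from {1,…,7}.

Count = 3·8^4 = 3·4096 = 12288
One tuple (4,2,5,6,3) → sorted (2,3,4,5,6): b_i ≤ 2+i ∀i, a PF.

12288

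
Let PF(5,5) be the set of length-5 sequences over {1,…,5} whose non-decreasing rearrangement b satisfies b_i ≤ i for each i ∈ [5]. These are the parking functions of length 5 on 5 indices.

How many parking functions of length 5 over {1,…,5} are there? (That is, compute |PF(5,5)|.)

|PF| = (6−5)·6^(5−1) = 1·1296 = 1296 (Pollak)
Example (4,1,3,2,4) → sorted (1,2,3,4,4): b_i ≤ i ∀i, a PF.

1296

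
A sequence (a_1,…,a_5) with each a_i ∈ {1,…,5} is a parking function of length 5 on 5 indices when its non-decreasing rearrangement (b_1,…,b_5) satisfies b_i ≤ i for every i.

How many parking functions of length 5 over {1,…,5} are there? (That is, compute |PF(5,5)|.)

1296

#PF = (5+1−5)·(5+1)^{5−1} = 1 · 1296 = 1296 (Pollak)
Check (2,1,2,4,5) → sorted (1,2,2,4,5): b_i ≤ i ∀i, a PF.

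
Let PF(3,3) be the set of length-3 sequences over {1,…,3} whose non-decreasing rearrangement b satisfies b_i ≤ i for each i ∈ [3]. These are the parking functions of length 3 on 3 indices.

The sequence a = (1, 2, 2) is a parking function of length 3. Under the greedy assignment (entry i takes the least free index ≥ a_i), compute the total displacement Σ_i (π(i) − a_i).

1

Σπ = 3·4/2 = 6 (π permutes [3]); Σa = 1+2+2 = 5; disp = 6−5 = 1.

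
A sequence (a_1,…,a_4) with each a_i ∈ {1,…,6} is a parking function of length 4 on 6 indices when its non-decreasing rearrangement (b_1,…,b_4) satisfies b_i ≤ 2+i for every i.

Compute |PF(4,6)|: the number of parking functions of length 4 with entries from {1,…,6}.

|PF| = (6−4+1)·(6+1)^(4−1) = 3×343 = 1029
Example (4,4,1,2) → sorted (1,2,4,4): b_i ≤ 2+i ∀i, a PF.

1029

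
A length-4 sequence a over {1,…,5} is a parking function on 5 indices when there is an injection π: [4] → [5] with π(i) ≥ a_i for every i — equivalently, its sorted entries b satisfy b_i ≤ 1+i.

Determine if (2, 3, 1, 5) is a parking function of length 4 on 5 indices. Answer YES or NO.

Order a: b = (1, 2, 3, 5).
  b_1=1 ≤ 2
  b_2=2 ≤ 3
  b_3=3 ≤ 4
  b_4=5 ≤ 5
All bounds hold ⇒ YES

YES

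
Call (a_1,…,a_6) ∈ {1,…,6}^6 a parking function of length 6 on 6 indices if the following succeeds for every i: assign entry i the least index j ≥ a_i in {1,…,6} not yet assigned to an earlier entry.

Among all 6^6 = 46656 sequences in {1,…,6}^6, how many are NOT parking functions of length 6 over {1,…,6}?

29849

|PF(6,6)| = (7−6)·7^(6−1) = 1×16807 = 16807 [KW]
E.g. (5,1,4,5,6,5) → sorted (1,4,5,5,5,6): b_2=4>2, not a PF.
So 46656 − 16807 = 29849 fail.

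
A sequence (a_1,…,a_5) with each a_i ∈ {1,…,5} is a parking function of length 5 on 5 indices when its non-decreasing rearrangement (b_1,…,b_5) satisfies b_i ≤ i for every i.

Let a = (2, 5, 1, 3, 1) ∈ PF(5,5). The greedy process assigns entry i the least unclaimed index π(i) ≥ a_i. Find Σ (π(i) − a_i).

3

Σπ = 5·6/2 = 15 (π permutes [5]); Σa = 2+5+1+3+1 = 12; disp = 15−12 = 3.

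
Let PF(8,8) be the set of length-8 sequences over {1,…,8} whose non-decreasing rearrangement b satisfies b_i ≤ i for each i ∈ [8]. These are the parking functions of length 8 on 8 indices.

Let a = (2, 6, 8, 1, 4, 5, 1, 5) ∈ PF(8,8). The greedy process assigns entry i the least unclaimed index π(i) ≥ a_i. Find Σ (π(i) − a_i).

4

Σπ = 8·9/2 = 36 (π permutes [8]); Σa = 2+6+8+1+4+5+1+5 = 32; disp = 36−32 = 4.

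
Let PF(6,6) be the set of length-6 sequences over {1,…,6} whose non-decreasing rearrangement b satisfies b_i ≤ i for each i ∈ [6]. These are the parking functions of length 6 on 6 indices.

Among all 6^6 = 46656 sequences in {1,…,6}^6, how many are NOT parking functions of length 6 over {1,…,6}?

29849

#PF = (6−6+1)·(6+1)^(6−1) = 1×16807 = 16807 (Pollak)
One tuple (5,3,6,4,4,3) → sorted (3,3,4,4,5,6): b_1=3>1, not a PF.
So 46656 − 16807 = 29849 fail.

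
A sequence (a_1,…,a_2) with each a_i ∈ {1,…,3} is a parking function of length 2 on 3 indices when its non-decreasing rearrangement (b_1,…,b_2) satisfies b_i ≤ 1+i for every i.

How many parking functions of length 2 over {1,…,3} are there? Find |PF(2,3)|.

Count = (3−2+1)·(3+1)^(2−1) = 2×4 = 8 [KW]
One tuple (1,1) → sorted (1,1): b_i ≤ 1+i ∀i, a PF.

8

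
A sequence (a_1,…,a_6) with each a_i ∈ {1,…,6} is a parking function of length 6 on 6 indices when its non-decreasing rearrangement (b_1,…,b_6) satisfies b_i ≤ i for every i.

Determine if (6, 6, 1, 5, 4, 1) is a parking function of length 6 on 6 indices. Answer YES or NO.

Order a: b = (1, 1, 4, 5, 6, 6).
  b_1=1 ≤ 1
  b_2=1 ≤ 2
  b_3=4 > 3
  fails at i=3 ⇒ NO

NO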